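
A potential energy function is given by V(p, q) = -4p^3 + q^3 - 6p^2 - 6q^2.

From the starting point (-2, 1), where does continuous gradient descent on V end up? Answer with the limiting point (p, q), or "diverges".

V is separable, so gradient descent decouples: p follows -∂V/∂p, q follows -∂V/∂q.
∂V/∂p = -12p(p + 1); at p=-2 this is -24, so p increases.
∂V/∂q = 3q(q - 4); at q=1 this is -9, so q increases.
p converges to its nearest critical value -1 (a local min of the p-part); q converges to 4. The iterate converges to (-1, 4).

(-1, 4)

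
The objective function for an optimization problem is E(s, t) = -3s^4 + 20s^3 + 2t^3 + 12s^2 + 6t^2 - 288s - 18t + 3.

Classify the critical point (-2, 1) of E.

saddle point

The mixed partial ∂²E/∂s∂t is 0, so the Hessian at any point is diag(E_ss, E_tt) = diag(12(-3s^2 + 10s + 2), 12(t + 1)).
At (-2, 1): H = diag(-360, 24).
The eigenvalues have opposite signs, so H is indefinite: a saddle point.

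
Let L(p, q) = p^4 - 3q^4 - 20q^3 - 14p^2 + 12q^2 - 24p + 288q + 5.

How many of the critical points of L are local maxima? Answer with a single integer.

L separates as a function of p plus a function of q, so ∇L=0 decouples.
∂L/∂p = 4(p - 3)(p + 1)(p + 2) = 0 at p ∈ {-2, -1, 3}; ∂L/∂q = -12(q - 2)(q + 3)(q + 4) = 0 at q ∈ {-4, -3, 2}.
The Hessian is diagonal: diag(L_pp, L_qq). Second derivatives: L_pp(-2)=20, L_pp(-1)=-16, L_pp(3)=80; L_qq(-4)=-72, L_qq(-3)=60, L_qq(2)=-360.
Local maxima occur where both diagonal entries negative: (-1, -4), (-1, 2). Count: 2.

2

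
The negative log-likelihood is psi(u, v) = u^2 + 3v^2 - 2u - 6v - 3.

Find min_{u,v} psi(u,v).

-7

psi(u,v) separates as P(u) + Q(v) − 3, so its minimum is min P + min Q − 3.
P'(u) = 2u - 2 vanishes at u ∈ {1}; Q'(v) = 6v - 6 vanishes at v ∈ {1}.
Local minima of P (where P''>0): P(1)=-1. Local minima of Q: Q(1)=-3.
So the global minimum of psi is P(1) + Q(1) − 3 = -1 − 3 − 3 = -7, attained at (1, 1).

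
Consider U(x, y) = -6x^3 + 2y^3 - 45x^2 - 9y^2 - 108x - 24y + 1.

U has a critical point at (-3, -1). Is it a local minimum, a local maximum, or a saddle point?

saddle point

The mixed partial ∂²U/∂x∂y is 0, so the Hessian at any point is diag(U_xx, U_yy) = diag(-18(2x + 5), 6(2y - 3)).
At (-3, -1): H = diag(18, -30).
The eigenvalues have opposite signs, so H is indefinite: a saddle point.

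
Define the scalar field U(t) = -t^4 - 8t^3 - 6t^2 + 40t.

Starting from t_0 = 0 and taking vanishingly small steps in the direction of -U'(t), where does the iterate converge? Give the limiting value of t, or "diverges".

-2

U'(t) = -4(t - 1)(t + 2)(t + 5), so U'(0) = 40.
Gradient descent moves in the -U' direction, i.e. t is decreasing.
The nearest critical point in that direction is t = -2, where U'' = 36 > 0 (a local minimum). The iterate converges there.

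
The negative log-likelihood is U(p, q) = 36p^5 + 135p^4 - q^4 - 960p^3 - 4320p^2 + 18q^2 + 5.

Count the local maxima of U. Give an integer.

U separates as a function of p plus a function of q, so ∇U=0 decouples.
∂U/∂p = 180p(p - 4)(p + 3)(p + 4) = 0 at p ∈ {-4, -3, 0, 4}; ∂U/∂q = -4q(q - 3)(q + 3) = 0 at q ∈ {-3, 0, 3}.
The Hessian is diagonal: diag(U_pp, U_qq). Second derivatives: U_pp(-4)=-5760, U_pp(-3)=3780, U_pp(0)=-8640, U_pp(4)=40320; U_qq(-3)=-72, U_qq(0)=36, U_qq(3)=-72.
Local maxima occur where both diagonal entries negative: (-4, -3), (-4, 3), (0, -3), (0, 3). Count: 4.

4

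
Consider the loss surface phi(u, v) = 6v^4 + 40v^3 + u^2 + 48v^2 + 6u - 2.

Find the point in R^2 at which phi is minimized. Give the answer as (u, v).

phi(u,v) separates as P(u) + Q(v) − 2, so its minimum is min P + min Q − 2.
P'(u) = 2u + 6 vanishes at u ∈ {-3}; Q'(v) = 24v(v + 1)(v + 4) vanishes at v ∈ {-4, -1, 0}.
Local minima of P (where P''>0): P(-3)=-9. Local minima of Q: Q(-4)=-256, Q(0)=0.
So the global minimum of phi is P(-3) + Q(-4) − 2 = -9 − 256 − 2 = -267, attained at (-3, -4).

(-3, -4)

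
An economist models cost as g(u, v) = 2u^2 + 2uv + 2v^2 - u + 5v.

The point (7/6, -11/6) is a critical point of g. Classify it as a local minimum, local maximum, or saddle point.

The Hessian of g is constant: H = [[4, 2], [2, 4]].
det(H) = 4·4 − 2² = 12.
det(H) > 0 and tr(H) = 8 > 0, so H is positive definite and the point is a local minimum.

local minimum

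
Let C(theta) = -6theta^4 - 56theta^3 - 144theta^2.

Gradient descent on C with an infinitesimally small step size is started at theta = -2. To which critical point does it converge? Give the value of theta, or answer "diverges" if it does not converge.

-3

C'(theta) = -24theta(theta + 3)(theta + 4), so C'(-2) = 96.
Gradient descent moves in the -C' direction, i.e. theta is decreasing.
The nearest critical point in that direction is theta = -3, where C'' = 72 > 0 (a local minimum). The iterate converges there.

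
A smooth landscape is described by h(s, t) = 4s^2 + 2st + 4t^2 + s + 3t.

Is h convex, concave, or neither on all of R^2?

h is quadratic, so its Hessian is the constant matrix H = [[8, 2], [2, 8]].
det(H) = 60, tr(H) = 16.
det(H) > 0 and tr(H) > 0, so H is positive definite everywhere: convex.

convex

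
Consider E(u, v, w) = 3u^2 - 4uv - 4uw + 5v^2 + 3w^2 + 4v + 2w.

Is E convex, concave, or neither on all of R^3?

E is quadratic, so its Hessian is the constant matrix H = [[6, -4, -4], [-4, 10, 0], [-4, 0, 6]].
Leading principal minors: 6, 44, 104.
All positive ⇒ H ≻ 0 ⇒ convex.

convex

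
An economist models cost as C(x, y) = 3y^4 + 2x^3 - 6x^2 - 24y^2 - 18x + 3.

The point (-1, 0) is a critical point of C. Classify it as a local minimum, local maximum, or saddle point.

local maximum

The mixed partial ∂²C/∂x∂y is 0, so the Hessian at any point is diag(C_xx, C_yy) = diag(12(x - 1), 12(3y^2 - 4)).
At (-1, 0): H = diag(-24, -48).
Both eigenvalues are negative, so H is negative definite: a local maximum.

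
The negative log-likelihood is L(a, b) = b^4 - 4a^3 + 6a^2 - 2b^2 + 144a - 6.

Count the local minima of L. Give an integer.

2

L separates as a function of a plus a function of b, so ∇L=0 decouples.
∂L/∂a = -12(a - 4)(a + 3) = 0 at a ∈ {-3, 4}; ∂L/∂b = 4b(b - 1)(b + 1) = 0 at b ∈ {-1, 0, 1}.
The Hessian is diagonal: diag(L_aa, L_bb). Second derivatives: L_aa(-3)=84, L_aa(4)=-84; L_bb(-1)=8, L_bb(0)=-4, L_bb(1)=8.
Local minima occur where both diagonal entries positive: (-3, -1), (-3, 1). Count: 2.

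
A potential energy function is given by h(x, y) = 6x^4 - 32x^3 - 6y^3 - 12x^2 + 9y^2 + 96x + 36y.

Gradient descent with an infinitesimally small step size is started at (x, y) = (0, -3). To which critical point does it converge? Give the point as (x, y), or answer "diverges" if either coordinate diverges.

h is separable, so gradient descent decouples: x follows -∂h/∂x, y follows -∂h/∂y.
∂h/∂x = 24(x - 4)(x - 1)(x + 1); at x=0 this is 96, so x decreases.
∂h/∂y = -18(y - 2)(y + 1); at y=-3 this is -180, so y increases.
x converges to its nearest critical value -1 (a local min of the x-part); y converges to -1. The iterate converges to (-1, -1).

(-1, -1)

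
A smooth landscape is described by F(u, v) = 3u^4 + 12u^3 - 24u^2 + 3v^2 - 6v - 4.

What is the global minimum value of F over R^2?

-391

F(u,v) separates as P(u) + Q(v) − 4, so its minimum is min P + min Q − 4.
P'(u) = 12u(u - 1)(u + 4) vanishes at u ∈ {-4, 0, 1}; Q'(v) = 6v - 6 vanishes at v ∈ {1}.
Local minima of P (where P''>0): P(-4)=-384, P(1)=-9. Local minima of Q: Q(1)=-3.
So the global minimum of F is P(-4) + Q(1) − 4 = -384 − 3 − 4 = -391, attained at (-4, 1).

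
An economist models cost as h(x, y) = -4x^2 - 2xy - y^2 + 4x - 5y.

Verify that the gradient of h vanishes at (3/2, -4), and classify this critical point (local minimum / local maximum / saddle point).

local maximum

∇h = (-8x - 2y + 4, -2x - 2y - 5); substituting (3/2, -4) gives ∇h = (0, 0), so (3/2, -4) is indeed a critical point.
The Hessian of h is constant: H = [[-8, -2], [-2, -2]].
det(H) = (-8)·(-2) − (-2)² = 12.
det(H) > 0 and tr(H) = -10 < 0, so H is negative definite and the point is a local maximum.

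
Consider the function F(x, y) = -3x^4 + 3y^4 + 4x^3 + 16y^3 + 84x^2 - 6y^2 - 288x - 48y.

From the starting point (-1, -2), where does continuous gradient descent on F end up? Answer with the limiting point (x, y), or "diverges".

F is separable, so gradient descent decouples: x follows -∂F/∂x, y follows -∂F/∂y.
∂F/∂x = -12(x - 3)(x - 2)(x + 4); at x=-1 this is -432, so x increases.
∂F/∂y = 12(y - 1)(y + 1)(y + 4); at y=-2 this is 72, so y decreases.
x converges to its nearest critical value 2 (a local min of the x-part); y converges to -4. The iterate converges to (2, -4).

(2, -4)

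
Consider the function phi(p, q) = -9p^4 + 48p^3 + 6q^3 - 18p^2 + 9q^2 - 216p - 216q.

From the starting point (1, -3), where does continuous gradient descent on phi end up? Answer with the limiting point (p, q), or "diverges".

(2, 3)

phi is separable, so gradient descent decouples: p follows -∂phi/∂p, q follows -∂phi/∂q.
∂phi/∂p = -36(p - 3)(p - 2)(p + 1); at p=1 this is -144, so p increases.
∂phi/∂q = 18(q - 3)(q + 4); at q=-3 this is -108, so q increases.
p converges to its nearest critical value 2 (a local min of the p-part); q converges to 3. The iterate converges to (2, 3).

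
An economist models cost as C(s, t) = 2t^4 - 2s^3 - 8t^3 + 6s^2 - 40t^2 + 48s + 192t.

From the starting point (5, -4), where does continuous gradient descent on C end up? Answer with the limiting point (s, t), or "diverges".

C is separable, so gradient descent decouples: s follows -∂C/∂s, t follows -∂C/∂t.
∂C/∂s = -6(s - 4)(s + 2); at s=5 this is -42, so s increases.
∂C/∂t = 8(t - 4)(t - 2)(t + 3); at t=-4 this is -384, so t increases.
The s-coordinate has no critical point in that direction and runs off to infinity.

diverges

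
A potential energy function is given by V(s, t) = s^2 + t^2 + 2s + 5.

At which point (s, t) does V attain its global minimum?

(-1, 0)

V(s,t) separates as P(s) + Q(t) + 5, so its minimum is min P + min Q + 5.
P'(s) = 2s + 2 vanishes at s ∈ {-1}; Q'(t) = 2t vanishes at t ∈ {0}.
Local minima of P (where P''>0): P(-1)=-1. Local minima of Q: Q(0)=0.
So the global minimum of V is P(-1) + Q(0) + 5 = -1 + 0 + 5 = 4, attained at (-1, 0).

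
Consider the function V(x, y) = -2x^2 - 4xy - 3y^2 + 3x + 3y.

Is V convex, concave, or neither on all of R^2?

V is quadratic, so its Hessian is the constant matrix H = [[-4, -4], [-4, -6]].
det(H) = 8, tr(H) = -10.
det(H) > 0 and tr(H) < 0, so H is negative definite everywhere: concave.

concave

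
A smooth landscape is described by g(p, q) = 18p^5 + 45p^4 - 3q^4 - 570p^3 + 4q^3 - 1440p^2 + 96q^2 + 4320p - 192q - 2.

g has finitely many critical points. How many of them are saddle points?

6

g separates as a function of p plus a function of q, so ∇g=0 decouples.
∂g/∂p = 90(p - 4)(p - 1)(p + 3)(p + 4) = 0 at p ∈ {-4, -3, 1, 4}; ∂g/∂q = -12(q - 4)(q - 1)(q + 4) = 0 at q ∈ {-4, 1, 4}.
The Hessian is diagonal: diag(g_pp, g_qq). Second derivatives: g_pp(-4)=-3600, g_pp(-3)=2520, g_pp(1)=-5400, g_pp(4)=15120; g_qq(-4)=-480, g_qq(1)=180, g_qq(4)=-288.
Saddle points occur where the two diagonal entries have opposite signs: (-4, 1), (-3, -4), (-3, 4), (1, 1), (4, -4), (4, 4). Count: 6.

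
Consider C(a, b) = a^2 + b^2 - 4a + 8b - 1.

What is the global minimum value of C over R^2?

C(a,b) separates as P(a) + Q(b) − 1, so its minimum is min P + min Q − 1.
P'(a) = 2a - 4 vanishes at a ∈ {2}; Q'(b) = 2b + 8 vanishes at b ∈ {-4}.
Local minima of P (where P''>0): P(2)=-4. Local minima of Q: Q(-4)=-16.
So the global minimum of C is P(2) + Q(-4) − 1 = -4 − 16 − 1 = -21, attained at (2, -4).

-21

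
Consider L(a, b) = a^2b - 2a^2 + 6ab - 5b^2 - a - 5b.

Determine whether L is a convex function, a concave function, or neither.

The term a^2b is cubic, so the Hessian is not constant.
∂²L/∂a² = 2b - 4, which takes both signs as b varies (negative for sufficiently negative b). A diagonal entry of the Hessian changing sign means the Hessian is neither positive- nor negative-semidefinite on all of R^2.

neither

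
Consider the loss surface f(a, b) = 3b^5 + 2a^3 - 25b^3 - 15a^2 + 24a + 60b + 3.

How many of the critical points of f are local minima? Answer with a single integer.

2

f separates as a function of a plus a function of b, so ∇f=0 decouples.
∂f/∂a = 6(a - 4)(a - 1) = 0 at a ∈ {1, 4}; ∂f/∂b = 15(b - 2)(b - 1)(b + 1)(b + 2) = 0 at b ∈ {-2, -1, 1, 2}.
The Hessian is diagonal: diag(f_aa, f_bb). Second derivatives: f_aa(1)=-18, f_aa(4)=18; f_bb(-2)=-180, f_bb(-1)=90, f_bb(1)=-90, f_bb(2)=180.
Local minima occur where both diagonal entries positive: (4, -1), (4, 2). Count: 2.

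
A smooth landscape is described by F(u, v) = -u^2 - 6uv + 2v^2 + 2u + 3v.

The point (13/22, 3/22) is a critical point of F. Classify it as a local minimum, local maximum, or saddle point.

The Hessian of F is constant: H = [[-2, -6], [-6, 4]].
det(H) = (-2)·4 − (-6)² = -44.
Since det(H) < 0, H is indefinite and the critical point is a saddle point.

saddle point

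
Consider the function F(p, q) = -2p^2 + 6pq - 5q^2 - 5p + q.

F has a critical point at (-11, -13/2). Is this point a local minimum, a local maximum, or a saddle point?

The Hessian of F is constant: H = [[-4, 6], [6, -10]].
det(H) = (-4)·(-10) − 6² = 4.
det(H) > 0 and tr(H) = -14 < 0, so H is negative definite and the point is a local maximum.

local maximum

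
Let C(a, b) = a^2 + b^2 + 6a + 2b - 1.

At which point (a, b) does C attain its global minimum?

(-3, -1)

C(a,b) separates as P(a) + Q(b) − 1, so its minimum is min P + min Q − 1.
P'(a) = 2a + 6 vanishes at a ∈ {-3}; Q'(b) = 2b + 2 vanishes at b ∈ {-1}.
Local minima of P (where P''>0): P(-3)=-9. Local minima of Q: Q(-1)=-1.
So the global minimum of C is P(-3) + Q(-1) − 1 = -9 − 1 − 1 = -11, attained at (-3, -1).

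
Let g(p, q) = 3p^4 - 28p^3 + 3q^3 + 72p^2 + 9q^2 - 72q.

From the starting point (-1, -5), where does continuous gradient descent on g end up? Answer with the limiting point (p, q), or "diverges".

g is separable, so gradient descent decouples: p follows -∂g/∂p, q follows -∂g/∂q.
∂g/∂p = 12p(p - 4)(p - 3); at p=-1 this is -240, so p increases.
∂g/∂q = 9(q - 2)(q + 4); at q=-5 this is 63, so q decreases.
The q-coordinate has no critical point in that direction and runs off to infinity.

diverges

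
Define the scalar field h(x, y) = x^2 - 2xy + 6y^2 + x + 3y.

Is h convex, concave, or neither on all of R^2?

convex

h is quadratic, so its Hessian is the constant matrix H = [[2, -2], [-2, 12]].
det(H) = 20, tr(H) = 14.
det(H) > 0 and tr(H) > 0, so H is positive definite everywhere: convex.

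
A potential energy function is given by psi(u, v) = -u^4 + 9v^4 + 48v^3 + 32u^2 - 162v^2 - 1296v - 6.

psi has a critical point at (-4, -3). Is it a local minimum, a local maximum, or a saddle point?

The mixed partial ∂²psi/∂u∂v is 0, so the Hessian at any point is diag(psi_uu, psi_vv) = diag(4(-3u^2 + 16), 36(3v^2 + 8v - 9)).
At (-4, -3): H = diag(-128, -216).
Both eigenvalues are negative, so H is negative definite: a local maximum.

local maximum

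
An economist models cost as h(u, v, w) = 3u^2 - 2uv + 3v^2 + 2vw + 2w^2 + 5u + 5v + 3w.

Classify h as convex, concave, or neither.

convex

h is quadratic, so its Hessian is the constant matrix H = [[6, -2, 0], [-2, 6, 2], [0, 2, 4]].
Leading principal minors: 6, 32, 104.
All positive ⇒ H ≻ 0 ⇒ convex.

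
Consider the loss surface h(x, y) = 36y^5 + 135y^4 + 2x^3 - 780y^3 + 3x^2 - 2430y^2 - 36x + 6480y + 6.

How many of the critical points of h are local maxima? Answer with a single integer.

h separates as a function of x plus a function of y, so ∇h=0 decouples.
∂h/∂x = 6(x - 2)(x + 3) = 0 at x ∈ {-3, 2}; ∂h/∂y = 180(y - 3)(y - 1)(y + 3)(y + 4) = 0 at y ∈ {-4, -3, 1, 3}.
The Hessian is diagonal: diag(h_xx, h_yy). Second derivatives: h_xx(-3)=-30, h_xx(2)=30; h_yy(-4)=-6300, h_yy(-3)=4320, h_yy(1)=-7200, h_yy(3)=15120.
Local maxima occur where both diagonal entries negative: (-3, -4), (-3, 1). Count: 2.

2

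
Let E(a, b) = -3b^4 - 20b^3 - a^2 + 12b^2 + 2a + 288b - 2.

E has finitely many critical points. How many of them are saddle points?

1

E separates as a function of a plus a function of b, so ∇E=0 decouples.
∂E/∂a = -2(a - 1) = 0 at a ∈ {1}; ∂E/∂b = -12(b - 2)(b + 3)(b + 4) = 0 at b ∈ {-4, -3, 2}.
The Hessian is diagonal: diag(E_aa, E_bb). Second derivatives: E_aa(1)=-2; E_bb(-4)=-72, E_bb(-3)=60, E_bb(2)=-360.
Saddle points occur where the two diagonal entries have opposite signs: (1, -3). Count: 1.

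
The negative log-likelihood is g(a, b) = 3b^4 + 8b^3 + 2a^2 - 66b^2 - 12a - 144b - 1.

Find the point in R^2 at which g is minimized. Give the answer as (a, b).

g(a,b) separates as P(a) + Q(b) − 1, so its minimum is min P + min Q − 1.
P'(a) = 4a - 12 vanishes at a ∈ {3}; Q'(b) = 12(b - 3)(b + 1)(b + 4) vanishes at b ∈ {-4, -1, 3}.
Local minima of P (where P''>0): P(3)=-18. Local minima of Q: Q(-4)=-224, Q(3)=-567.
So the global minimum of g is P(3) + Q(3) − 1 = -18 − 567 − 1 = -586, attained at (3, 3).

(3, 3)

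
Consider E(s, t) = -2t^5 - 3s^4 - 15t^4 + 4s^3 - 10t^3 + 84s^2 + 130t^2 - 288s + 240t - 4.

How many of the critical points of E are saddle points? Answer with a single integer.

E separates as a function of s plus a function of t, so ∇E=0 decouples.
∂E/∂s = -12(s - 3)(s - 2)(s + 4) = 0 at s ∈ {-4, 2, 3}; ∂E/∂t = -10(t - 2)(t + 1)(t + 3)(t + 4) = 0 at t ∈ {-4, -3, -1, 2}.
The Hessian is diagonal: diag(E_ss, E_tt). Second derivatives: E_ss(-4)=-504, E_ss(2)=72, E_ss(3)=-84; E_tt(-4)=180, E_tt(-3)=-100, E_tt(-1)=180, E_tt(2)=-900.
Saddle points occur where the two diagonal entries have opposite signs: (-4, -4), (-4, -1), (2, -3), (2, 2), (3, -4), (3, -1). Count: 6.

6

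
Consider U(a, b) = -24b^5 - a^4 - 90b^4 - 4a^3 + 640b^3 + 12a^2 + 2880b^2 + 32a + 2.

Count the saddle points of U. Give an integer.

U separates as a function of a plus a function of b, so ∇U=0 decouples.
∂U/∂a = -4(a - 2)(a + 1)(a + 4) = 0 at a ∈ {-4, -1, 2}; ∂U/∂b = -120b(b - 4)(b + 3)(b + 4) = 0 at b ∈ {-4, -3, 0, 4}.
The Hessian is diagonal: diag(U_aa, U_bb). Second derivatives: U_aa(-4)=-72, U_aa(-1)=36, U_aa(2)=-72; U_bb(-4)=3840, U_bb(-3)=-2520, U_bb(0)=5760, U_bb(4)=-26880.
Saddle points occur where the two diagonal entries have opposite signs: (-4, -4), (-4, 0), (-1, -3), (-1, 4), (2, -4), (2, 0). Count: 6.

6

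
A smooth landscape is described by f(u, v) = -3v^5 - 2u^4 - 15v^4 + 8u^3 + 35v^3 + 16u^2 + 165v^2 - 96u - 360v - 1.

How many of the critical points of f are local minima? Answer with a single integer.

f separates as a function of u plus a function of v, so ∇f=0 decouples.
∂f/∂u = -8(u - 3)(u - 2)(u + 2) = 0 at u ∈ {-2, 2, 3}; ∂f/∂v = -15(v - 2)(v - 1)(v + 3)(v + 4) = 0 at v ∈ {-4, -3, 1, 2}.
The Hessian is diagonal: diag(f_uu, f_vv). Second derivatives: f_uu(-2)=-160, f_uu(2)=32, f_uu(3)=-40; f_vv(-4)=450, f_vv(-3)=-300, f_vv(1)=300, f_vv(2)=-450.
Local minima occur where both diagonal entries positive: (2, -4), (2, 1). Count: 2.

2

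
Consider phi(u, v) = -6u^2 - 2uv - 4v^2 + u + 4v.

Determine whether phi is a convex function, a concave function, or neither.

concave

phi is quadratic, so its Hessian is the constant matrix H = [[-12, -2], [-2, -8]].
det(H) = 92, tr(H) = -20.
det(H) > 0 and tr(H) < 0, so H is negative definite everywhere: concave.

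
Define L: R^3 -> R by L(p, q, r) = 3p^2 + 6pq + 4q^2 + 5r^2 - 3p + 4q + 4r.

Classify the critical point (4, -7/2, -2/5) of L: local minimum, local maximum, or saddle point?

local minimum

The Hessian is constant: H = [[6, 6, 0], [6, 8, 0], [0, 0, 10]].
Leading principal minors: Δ₁ = 6, Δ₂ = 12, Δ₃ = 120.
All leading minors are positive, so H is positive definite: a local minimum.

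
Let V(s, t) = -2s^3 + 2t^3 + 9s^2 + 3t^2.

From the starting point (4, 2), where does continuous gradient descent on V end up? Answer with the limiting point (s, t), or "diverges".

V is separable, so gradient descent decouples: s follows -∂V/∂s, t follows -∂V/∂t.
∂V/∂s = -6s(s - 3); at s=4 this is -24, so s increases.
∂V/∂t = 6t(t + 1); at t=2 this is 36, so t decreases.
The s-coordinate has no critical point in that direction and runs off to infinity.

diverges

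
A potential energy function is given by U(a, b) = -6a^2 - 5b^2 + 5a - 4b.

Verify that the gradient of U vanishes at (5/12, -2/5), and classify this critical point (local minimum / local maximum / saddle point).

local maximum

∇U = (-12a + 5, -10b - 4); substituting (5/12, -2/5) gives ∇U = (0, 0), so (5/12, -2/5) is indeed a critical point.
The Hessian of U is constant: H = [[-12, 0], [0, -10]].
det(H) = (-12)·(-10) − 0² = 120.
det(H) > 0 and tr(H) = -22 < 0, so H is negative definite and the point is a local maximum.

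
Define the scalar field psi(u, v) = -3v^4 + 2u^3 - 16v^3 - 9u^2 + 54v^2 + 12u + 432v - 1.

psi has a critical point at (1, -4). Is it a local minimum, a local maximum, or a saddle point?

The mixed partial ∂²psi/∂u∂v is 0, so the Hessian at any point is diag(psi_uu, psi_vv) = diag(6(2u - 3), 12(-3v^2 - 8v + 9)).
At (1, -4): H = diag(-6, -84).
Both eigenvalues are negative, so H is negative definite: a local maximum.

local maximum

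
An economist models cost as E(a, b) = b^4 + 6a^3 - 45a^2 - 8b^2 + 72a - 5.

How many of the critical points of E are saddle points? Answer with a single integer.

3

E separates as a function of a plus a function of b, so ∇E=0 decouples.
∂E/∂a = 18(a - 4)(a - 1) = 0 at a ∈ {1, 4}; ∂E/∂b = 4b(b - 2)(b + 2) = 0 at b ∈ {-2, 0, 2}.
The Hessian is diagonal: diag(E_aa, E_bb). Second derivatives: E_aa(1)=-54, E_aa(4)=54; E_bb(-2)=32, E_bb(0)=-16, E_bb(2)=32.
Saddle points occur where the two diagonal entries have opposite signs: (1, -2), (1, 2), (4, 0). Count: 3.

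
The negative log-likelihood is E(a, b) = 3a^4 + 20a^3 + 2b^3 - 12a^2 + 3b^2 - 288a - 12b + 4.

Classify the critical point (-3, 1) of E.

The mixed partial ∂²E/∂a∂b is 0, so the Hessian at any point is diag(E_aa, E_bb) = diag(12(3a^2 + 10a - 2), 6(2b + 1)).
At (-3, 1): H = diag(-60, 18).
The eigenvalues have opposite signs, so H is indefinite: a saddle point.

saddle point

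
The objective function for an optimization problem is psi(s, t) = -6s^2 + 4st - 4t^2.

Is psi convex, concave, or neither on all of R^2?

psi is quadratic, so its Hessian is the constant matrix H = [[-12, 4], [4, -8]].
det(H) = 80, tr(H) = -20.
det(H) > 0 and tr(H) < 0, so H is negative definite everywhere: concave.

concave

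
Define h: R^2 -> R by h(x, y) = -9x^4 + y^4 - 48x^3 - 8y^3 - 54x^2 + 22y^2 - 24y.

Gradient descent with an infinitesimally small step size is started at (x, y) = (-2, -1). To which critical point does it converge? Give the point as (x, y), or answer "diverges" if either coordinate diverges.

h is separable, so gradient descent decouples: x follows -∂h/∂x, y follows -∂h/∂y.
∂h/∂x = -36x(x + 1)(x + 3); at x=-2 this is -72, so x increases.
∂h/∂y = 4(y - 3)(y - 2)(y - 1); at y=-1 this is -96, so y increases.
x converges to its nearest critical value -1 (a local min of the x-part); y converges to 1. The iterate converges to (-1, 1).

(-1, 1)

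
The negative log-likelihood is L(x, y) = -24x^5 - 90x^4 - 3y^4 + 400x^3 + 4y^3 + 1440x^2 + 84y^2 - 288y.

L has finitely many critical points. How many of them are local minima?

2

L separates as a function of x plus a function of y, so ∇L=0 decouples.
∂L/∂x = -120x(x - 3)(x + 2)(x + 4) = 0 at x ∈ {-4, -2, 0, 3}; ∂L/∂y = -12(y - 3)(y - 2)(y + 4) = 0 at y ∈ {-4, 2, 3}.
The Hessian is diagonal: diag(L_xx, L_yy). Second derivatives: L_xx(-4)=6720, L_xx(-2)=-2400, L_xx(0)=2880, L_xx(3)=-12600; L_yy(-4)=-504, L_yy(2)=72, L_yy(3)=-84.
Local minima occur where both diagonal entries positive: (-4, 2), (0, 2). Count: 2.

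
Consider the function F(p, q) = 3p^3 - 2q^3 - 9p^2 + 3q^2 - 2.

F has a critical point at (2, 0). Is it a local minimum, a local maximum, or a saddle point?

The mixed partial ∂²F/∂p∂q is 0, so the Hessian at any point is diag(F_pp, F_qq) = diag(18(p - 1), 6(-2q + 1)).
At (2, 0): H = diag(18, 6).
Both eigenvalues are positive, so H is positive definite: a local minimum.

local minimum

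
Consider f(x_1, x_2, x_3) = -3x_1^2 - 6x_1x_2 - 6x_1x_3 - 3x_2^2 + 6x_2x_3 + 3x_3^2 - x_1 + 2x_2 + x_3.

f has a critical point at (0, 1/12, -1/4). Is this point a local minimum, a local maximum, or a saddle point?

The Hessian is constant: H = [[-6, -6, -6], [-6, -6, 6], [-6, 6, 6]].
Leading principal minors: Δ₁ = -6, Δ₂ = 0, Δ₃ = 864.
The minors fit neither the all-positive nor the alternating-sign pattern, so H is indefinite: a saddle point.

saddle point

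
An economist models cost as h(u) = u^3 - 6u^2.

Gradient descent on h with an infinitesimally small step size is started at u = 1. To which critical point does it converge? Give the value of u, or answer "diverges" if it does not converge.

h'(u) = 3u(u - 4), so h'(1) = -9.
Gradient descent moves in the -h' direction, i.e. u is increasing.
The nearest critical point in that direction is u = 4, where h'' = 12 > 0 (a local minimum). The iterate converges there.

4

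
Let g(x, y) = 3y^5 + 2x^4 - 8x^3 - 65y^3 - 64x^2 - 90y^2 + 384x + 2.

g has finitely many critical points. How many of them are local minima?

g separates as a function of x plus a function of y, so ∇g=0 decouples.
∂g/∂x = 8(x - 4)(x - 3)(x + 4) = 0 at x ∈ {-4, 3, 4}; ∂g/∂y = 15y(y - 4)(y + 1)(y + 3) = 0 at y ∈ {-3, -1, 0, 4}.
The Hessian is diagonal: diag(g_xx, g_yy). Second derivatives: g_xx(-4)=448, g_xx(3)=-56, g_xx(4)=64; g_yy(-3)=-630, g_yy(-1)=150, g_yy(0)=-180, g_yy(4)=2100.
Local minima occur where both diagonal entries positive: (-4, -1), (-4, 4), (4, -1), (4, 4). Count: 4.

4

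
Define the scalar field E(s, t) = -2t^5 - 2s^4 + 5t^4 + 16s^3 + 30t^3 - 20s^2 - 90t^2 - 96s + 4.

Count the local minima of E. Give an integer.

2

E separates as a function of s plus a function of t, so ∇E=0 decouples.
∂E/∂s = -8(s - 4)(s - 3)(s + 1) = 0 at s ∈ {-1, 3, 4}; ∂E/∂t = -10t(t - 3)(t - 2)(t + 3) = 0 at t ∈ {-3, 0, 2, 3}.
The Hessian is diagonal: diag(E_ss, E_tt). Second derivatives: E_ss(-1)=-160, E_ss(3)=32, E_ss(4)=-40; E_tt(-3)=900, E_tt(0)=-180, E_tt(2)=100, E_tt(3)=-180.
Local minima occur where both diagonal entries positive: (3, -3), (3, 2). Count: 2.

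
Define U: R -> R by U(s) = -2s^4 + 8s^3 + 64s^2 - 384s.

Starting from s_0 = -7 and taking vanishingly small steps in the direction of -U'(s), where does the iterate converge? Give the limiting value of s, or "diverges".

U'(s) = -8(s - 4)(s - 3)(s + 4), so U'(-7) = 2640.
Gradient descent moves in the -U' direction, i.e. s is decreasing.
There is no critical point below s=-7, and U' keeps the same sign, so the iterate runs off to −∞.

diverges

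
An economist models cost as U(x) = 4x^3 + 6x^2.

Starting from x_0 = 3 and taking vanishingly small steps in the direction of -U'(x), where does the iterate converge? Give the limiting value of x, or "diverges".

0

U'(x) = 12x(x + 1), so U'(3) = 144.
Gradient descent moves in the -U' direction, i.e. x is decreasing.
The nearest critical point in that direction is x = 0, where U'' = 12 > 0 (a local minimum). The iterate converges there.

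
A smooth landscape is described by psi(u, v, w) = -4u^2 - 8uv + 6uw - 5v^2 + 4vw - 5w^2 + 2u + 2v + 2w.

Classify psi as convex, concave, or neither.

psi is quadratic, so its Hessian is the constant matrix H = [[-8, -8, 6], [-8, -10, 4], [6, 4, -10]].
Leading principal minors: -8, 16, -56.
Signs alternate −, +, − ⇒ H ≺ 0 ⇒ concave.

concave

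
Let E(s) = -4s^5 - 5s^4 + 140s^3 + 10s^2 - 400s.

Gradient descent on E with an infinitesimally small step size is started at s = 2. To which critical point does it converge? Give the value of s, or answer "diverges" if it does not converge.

1

E'(s) = -20(s - 4)(s - 1)(s + 1)(s + 5), so E'(2) = 840.
Gradient descent moves in the -E' direction, i.e. s is decreasing.
The nearest critical point in that direction is s = 1, where E'' = 720 > 0 (a local minimum). The iterate converges there.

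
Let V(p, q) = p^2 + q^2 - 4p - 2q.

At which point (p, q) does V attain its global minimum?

V(p,q) separates as A(p) + B(q), so its minimum is min A + min B.
A'(p) = 2p - 4 vanishes at p ∈ {2}; B'(q) = 2q - 2 vanishes at q ∈ {1}.
Local minima of A (where A''>0): A(2)=-4. Local minima of B: B(1)=-1.
So the global minimum of V is A(2) + B(1) = -4 − 1 = -5, attained at (2, 1).

(2, 1)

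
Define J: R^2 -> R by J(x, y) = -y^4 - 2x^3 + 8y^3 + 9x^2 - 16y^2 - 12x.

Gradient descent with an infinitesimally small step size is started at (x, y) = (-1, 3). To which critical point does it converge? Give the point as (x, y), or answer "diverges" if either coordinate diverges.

(1, 2)

J is separable, so gradient descent decouples: x follows -∂J/∂x, y follows -∂J/∂y.
∂J/∂x = -6(x - 2)(x - 1); at x=-1 this is -36, so x increases.
∂J/∂y = -4y(y - 4)(y - 2); at y=3 this is 12, so y decreases.
x converges to its nearest critical value 1 (a local min of the x-part); y converges to 2. The iterate converges to (1, 2).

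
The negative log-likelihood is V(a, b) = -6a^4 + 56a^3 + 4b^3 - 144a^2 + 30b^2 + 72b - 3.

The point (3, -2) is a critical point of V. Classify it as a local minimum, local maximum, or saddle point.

The mixed partial ∂²V/∂a∂b is 0, so the Hessian at any point is diag(V_aa, V_bb) = diag(24(-3a^2 + 14a - 12), 12(2b + 5)).
At (3, -2): H = diag(72, 12).
Both eigenvalues are positive, so H is positive definite: a local minimum.

local minimum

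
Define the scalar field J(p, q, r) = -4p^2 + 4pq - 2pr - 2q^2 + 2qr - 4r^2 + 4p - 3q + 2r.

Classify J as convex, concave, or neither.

concave

J is quadratic, so its Hessian is the constant matrix H = [[-8, 4, -2], [4, -4, 2], [-2, 2, -8]].
Leading principal minors: -8, 16, -112.
Signs alternate −, +, − ⇒ H ≺ 0 ⇒ concave.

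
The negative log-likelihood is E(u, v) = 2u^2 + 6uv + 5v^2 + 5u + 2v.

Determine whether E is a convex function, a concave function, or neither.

E is quadratic, so its Hessian is the constant matrix H = [[4, 6], [6, 10]].
det(H) = 4, tr(H) = 14.
det(H) > 0 and tr(H) > 0, so H is positive definite everywhere: convex.

convex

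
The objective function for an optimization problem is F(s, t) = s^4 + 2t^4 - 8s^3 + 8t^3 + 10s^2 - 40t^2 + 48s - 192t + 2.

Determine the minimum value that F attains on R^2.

F(s,t) separates as P(s) + Q(t) + 2, so its minimum is min P + min Q + 2.
P'(s) = 4(s - 4)(s - 3)(s + 1) vanishes at s ∈ {-1, 3, 4}; Q'(t) = 8(t - 3)(t + 2)(t + 4) vanishes at t ∈ {-4, -2, 3}.
Local minima of P (where P''>0): P(-1)=-29, P(4)=96. Local minima of Q: Q(-4)=128, Q(3)=-558.
So the global minimum of F is P(-1) + Q(3) + 2 = -29 − 558 + 2 = -585, attained at (-1, 3).

-585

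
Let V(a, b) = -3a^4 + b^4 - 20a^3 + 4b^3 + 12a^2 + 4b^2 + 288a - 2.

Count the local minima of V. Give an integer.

2

V separates as a function of a plus a function of b, so ∇V=0 decouples.
∂V/∂a = -12(a - 2)(a + 3)(a + 4) = 0 at a ∈ {-4, -3, 2}; ∂V/∂b = 4b(b + 1)(b + 2) = 0 at b ∈ {-2, -1, 0}.
The Hessian is diagonal: diag(V_aa, V_bb). Second derivatives: V_aa(-4)=-72, V_aa(-3)=60, V_aa(2)=-360; V_bb(-2)=8, V_bb(-1)=-4, V_bb(0)=8.
Local minima occur where both diagonal entries positive: (-3, -2), (-3, 0). Count: 2.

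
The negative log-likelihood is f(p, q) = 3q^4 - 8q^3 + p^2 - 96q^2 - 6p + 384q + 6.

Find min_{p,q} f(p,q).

f(p,q) separates as A(p) + B(q) + 6, so its minimum is min A + min B + 6.
A'(p) = 2p - 6 vanishes at p ∈ {3}; B'(q) = 12(q - 4)(q - 2)(q + 4) vanishes at q ∈ {-4, 2, 4}.
Local minima of A (where A''>0): A(3)=-9. Local minima of B: B(-4)=-1792, B(4)=256.
So the global minimum of f is A(3) + B(-4) + 6 = -9 − 1792 + 6 = -1795, attained at (3, -4).

-1795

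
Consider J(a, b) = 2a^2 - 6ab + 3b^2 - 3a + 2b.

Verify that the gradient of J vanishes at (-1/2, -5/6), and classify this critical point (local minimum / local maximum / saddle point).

∇J = (4a - 6b - 3, -6a + 6b + 2); substituting (-1/2, -5/6) gives ∇J = (0, 0), so (-1/2, -5/6) is indeed a critical point.
The Hessian of J is constant: H = [[4, -6], [-6, 6]].
det(H) = 4·6 − (-6)² = -12.
Since det(H) < 0, H is indefinite and the critical point is a saddle point.

saddle point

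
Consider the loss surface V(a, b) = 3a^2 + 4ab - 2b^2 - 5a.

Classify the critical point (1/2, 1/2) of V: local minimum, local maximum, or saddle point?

The Hessian of V is constant: H = [[6, 4], [4, -4]].
det(H) = 6·(-4) − 4² = -40.
Since det(H) < 0, H is indefinite and the critical point is a saddle point.

saddle point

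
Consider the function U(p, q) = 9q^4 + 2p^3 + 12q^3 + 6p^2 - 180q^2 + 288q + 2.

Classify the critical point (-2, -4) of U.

The mixed partial ∂²U/∂p∂q is 0, so the Hessian at any point is diag(U_pp, U_qq) = diag(12(p + 1), 36(3q^2 + 2q - 10)).
At (-2, -4): H = diag(-12, 1080).
The eigenvalues have opposite signs, so H is indefinite: a saddle point.

saddle point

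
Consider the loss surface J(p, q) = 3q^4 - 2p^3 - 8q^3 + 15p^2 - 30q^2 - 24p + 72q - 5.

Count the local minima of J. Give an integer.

2

J separates as a function of p plus a function of q, so ∇J=0 decouples.
∂J/∂p = -6(p - 4)(p - 1) = 0 at p ∈ {1, 4}; ∂J/∂q = 12(q - 3)(q - 1)(q + 2) = 0 at q ∈ {-2, 1, 3}.
The Hessian is diagonal: diag(J_pp, J_qq). Second derivatives: J_pp(1)=18, J_pp(4)=-18; J_qq(-2)=180, J_qq(1)=-72, J_qq(3)=120.
Local minima occur where both diagonal entries positive: (1, -2), (1, 3). Count: 2.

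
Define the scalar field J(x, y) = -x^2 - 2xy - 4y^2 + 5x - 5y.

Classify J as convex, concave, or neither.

J is quadratic, so its Hessian is the constant matrix H = [[-2, -2], [-2, -8]].
det(H) = 12, tr(H) = -10.
det(H) > 0 and tr(H) < 0, so H is negative definite everywhere: concave.

concave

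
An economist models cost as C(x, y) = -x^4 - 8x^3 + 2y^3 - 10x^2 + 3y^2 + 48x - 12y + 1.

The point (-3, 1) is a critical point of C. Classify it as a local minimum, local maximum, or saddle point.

The mixed partial ∂²C/∂x∂y is 0, so the Hessian at any point is diag(C_xx, C_yy) = diag(-4(3x^2 + 12x + 5), 6(2y + 1)).
At (-3, 1): H = diag(16, 18).
Both eigenvalues are positive, so H is positive definite: a local minimum.

local minimum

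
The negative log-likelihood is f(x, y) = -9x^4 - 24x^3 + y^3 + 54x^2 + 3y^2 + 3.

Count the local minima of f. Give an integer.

f separates as a function of x plus a function of y, so ∇f=0 decouples.
∂f/∂x = -36x(x - 1)(x + 3) = 0 at x ∈ {-3, 0, 1}; ∂f/∂y = 3y(y + 2) = 0 at y ∈ {-2, 0}.
The Hessian is diagonal: diag(f_xx, f_yy). Second derivatives: f_xx(-3)=-432, f_xx(0)=108, f_xx(1)=-144; f_yy(-2)=-6, f_yy(0)=6.
Local minima occur where both diagonal entries positive: (0, 0). Count: 1.

1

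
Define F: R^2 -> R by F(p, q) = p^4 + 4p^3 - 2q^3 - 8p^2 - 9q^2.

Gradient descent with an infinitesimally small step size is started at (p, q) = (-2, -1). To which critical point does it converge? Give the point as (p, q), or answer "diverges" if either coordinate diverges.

(-4, -3)

F is separable, so gradient descent decouples: p follows -∂F/∂p, q follows -∂F/∂q.
∂F/∂p = 4p(p - 1)(p + 4); at p=-2 this is 48, so p decreases.
∂F/∂q = -6q(q + 3); at q=-1 this is 12, so q decreases.
p converges to its nearest critical value -4 (a local min of the p-part); q converges to -3. The iterate converges to (-4, -3).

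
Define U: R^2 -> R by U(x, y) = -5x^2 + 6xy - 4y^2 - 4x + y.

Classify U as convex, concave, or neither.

concave

U is quadratic, so its Hessian is the constant matrix H = [[-10, 6], [6, -8]].
det(H) = 44, tr(H) = -18.
det(H) > 0 and tr(H) < 0, so H is negative definite everywhere: concave.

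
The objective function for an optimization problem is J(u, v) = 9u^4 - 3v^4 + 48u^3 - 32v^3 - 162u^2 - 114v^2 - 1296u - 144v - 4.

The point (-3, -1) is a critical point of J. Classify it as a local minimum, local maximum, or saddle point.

local maximum

The mixed partial ∂²J/∂u∂v is 0, so the Hessian at any point is diag(J_uu, J_vv) = diag(36(3u^2 + 8u - 9), -12(3v^2 + 16v + 19)).
At (-3, -1): H = diag(-216, -72).
Both eigenvalues are negative, so H is negative definite: a local maximum.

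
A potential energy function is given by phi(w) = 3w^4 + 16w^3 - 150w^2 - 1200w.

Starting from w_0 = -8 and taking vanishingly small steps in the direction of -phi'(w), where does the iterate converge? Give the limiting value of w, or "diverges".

phi'(w) = 12(w - 5)(w + 4)(w + 5), so phi'(-8) = -1872.
Gradient descent moves in the -phi' direction, i.e. w is increasing.
The nearest critical point in that direction is w = -5, where phi'' = 120 > 0 (a local minimum). The iterate converges there.

-5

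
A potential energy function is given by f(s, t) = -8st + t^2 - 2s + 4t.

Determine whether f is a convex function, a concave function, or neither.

neither

f is quadratic, so its Hessian is the constant matrix H = [[0, -8], [-8, 2]].
det(H) = -64, tr(H) = 2.
det(H) < 0, so H is indefinite: neither convex nor concave.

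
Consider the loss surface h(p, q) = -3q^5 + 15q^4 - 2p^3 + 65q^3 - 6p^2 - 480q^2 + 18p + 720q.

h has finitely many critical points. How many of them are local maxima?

2

h separates as a function of p plus a function of q, so ∇h=0 decouples.
∂h/∂p = -6(p - 1)(p + 3) = 0 at p ∈ {-3, 1}; ∂h/∂q = -15(q - 4)(q - 3)(q - 1)(q + 4) = 0 at q ∈ {-4, 1, 3, 4}.
The Hessian is diagonal: diag(h_pp, h_qq). Second derivatives: h_pp(-3)=24, h_pp(1)=-24; h_qq(-4)=4200, h_qq(1)=-450, h_qq(3)=210, h_qq(4)=-360.
Local maxima occur where both diagonal entries negative: (1, 1), (1, 4). Count: 2.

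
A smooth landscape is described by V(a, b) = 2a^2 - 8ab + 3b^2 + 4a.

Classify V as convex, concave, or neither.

neither

V is quadratic, so its Hessian is the constant matrix H = [[4, -8], [-8, 6]].
det(H) = -40, tr(H) = 10.
det(H) < 0, so H is indefinite: neither convex nor concave.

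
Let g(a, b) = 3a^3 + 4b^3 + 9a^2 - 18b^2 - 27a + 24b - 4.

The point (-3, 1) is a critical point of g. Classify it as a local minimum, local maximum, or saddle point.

local maximum

The mixed partial ∂²g/∂a∂b is 0, so the Hessian at any point is diag(g_aa, g_bb) = diag(18(a + 1), 12(2b - 3)).
At (-3, 1): H = diag(-36, -12).
Both eigenvalues are negative, so H is negative definite: a local maximum.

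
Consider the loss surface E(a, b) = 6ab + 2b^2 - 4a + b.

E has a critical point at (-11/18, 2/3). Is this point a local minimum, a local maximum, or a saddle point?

The Hessian of E is constant: H = [[0, 6], [6, 4]].
det(H) = 0·4 − 6² = -36.
Since det(H) < 0, H is indefinite and the critical point is a saddle point.

saddle point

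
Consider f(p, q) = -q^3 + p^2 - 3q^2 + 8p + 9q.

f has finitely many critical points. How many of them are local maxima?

0

f separates as a function of p plus a function of q, so ∇f=0 decouples.
∂f/∂p = 2(p + 4) = 0 at p ∈ {-4}; ∂f/∂q = -3(q - 1)(q + 3) = 0 at q ∈ {-3, 1}.
The Hessian is diagonal: diag(f_pp, f_qq). Second derivatives: f_pp(-4)=2; f_qq(-3)=12, f_qq(1)=-12.
Local maxima occur where both diagonal entries negative: none. Count: 0.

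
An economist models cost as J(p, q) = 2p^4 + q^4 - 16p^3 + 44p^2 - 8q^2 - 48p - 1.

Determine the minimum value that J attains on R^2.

J(p,q) separates as A(p) + B(q) − 1, so its minimum is min A + min B − 1.
A'(p) = 8(p - 3)(p - 2)(p - 1) vanishes at p ∈ {1, 2, 3}; B'(q) = 4q(q - 2)(q + 2) vanishes at q ∈ {-2, 0, 2}.
Local minima of A (where A''>0): A(1)=-18, A(3)=-18. Local minima of B: B(-2)=-16, B(2)=-16.
So the global minimum of J is A(1) + B(-2) − 1 = -18 − 16 − 1 = -35, attained at (1, -2).

-35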